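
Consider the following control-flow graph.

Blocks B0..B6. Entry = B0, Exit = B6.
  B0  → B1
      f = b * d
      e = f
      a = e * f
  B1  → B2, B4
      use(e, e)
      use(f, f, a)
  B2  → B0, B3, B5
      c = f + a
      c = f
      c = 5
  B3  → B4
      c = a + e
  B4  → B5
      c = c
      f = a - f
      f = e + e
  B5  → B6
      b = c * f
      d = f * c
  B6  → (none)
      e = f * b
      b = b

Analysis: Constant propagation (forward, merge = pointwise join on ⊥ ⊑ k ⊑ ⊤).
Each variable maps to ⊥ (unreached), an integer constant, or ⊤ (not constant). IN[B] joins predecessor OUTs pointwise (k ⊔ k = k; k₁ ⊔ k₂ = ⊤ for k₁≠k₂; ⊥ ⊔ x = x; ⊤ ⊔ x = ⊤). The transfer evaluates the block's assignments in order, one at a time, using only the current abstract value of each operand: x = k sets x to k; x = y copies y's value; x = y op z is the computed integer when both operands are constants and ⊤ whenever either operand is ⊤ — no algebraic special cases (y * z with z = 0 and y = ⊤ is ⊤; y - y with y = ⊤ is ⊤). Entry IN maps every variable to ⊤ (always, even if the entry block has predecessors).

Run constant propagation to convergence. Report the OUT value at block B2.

Answer: {a: ⊤, b: ⊤, c: 5, d: ⊤, e: ⊤, f: ⊤}

Derivation:
Converged values:
  B0: | IN=(all ⊤) | OUT=(all ⊤)
  B1: | IN=(all ⊤) | OUT=(all ⊤)
  B2: | IN=(all ⊤) | OUT={c:5; rest ⊤}
  B3: | IN={c:5; rest ⊤} | OUT=(all ⊤)
  B4: | IN=(all ⊤) | OUT=(all ⊤)
  B5: | IN=(all ⊤) | OUT=(all ⊤)
  B6: | IN=(all ⊤) | OUT=(all ⊤)

Merge at B2: IN[B2] = OUT[B1] = {a: ⊤, b: ⊤, c: ⊤, d: ⊤, e: ⊤, f: ⊤}
Applying B2's transfer function to that IN value gives OUT[B2] (row B2 above).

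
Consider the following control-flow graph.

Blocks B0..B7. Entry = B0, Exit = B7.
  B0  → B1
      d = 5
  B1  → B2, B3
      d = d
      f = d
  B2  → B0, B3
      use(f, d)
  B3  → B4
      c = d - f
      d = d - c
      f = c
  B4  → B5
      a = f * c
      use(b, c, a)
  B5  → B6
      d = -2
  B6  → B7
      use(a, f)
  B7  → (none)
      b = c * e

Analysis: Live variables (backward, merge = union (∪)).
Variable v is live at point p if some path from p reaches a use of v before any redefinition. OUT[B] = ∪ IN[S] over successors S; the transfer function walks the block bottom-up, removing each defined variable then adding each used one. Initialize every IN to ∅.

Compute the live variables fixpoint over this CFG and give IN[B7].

Answer: {c, e}

Working:
Per-block solution:
  B0:   IN={b, e}   OUT={b, d, e}
  B1:   IN={b, d, e}   OUT={b, d, e, f}
  B2:   IN={b, d, e, f}   OUT={b, d, e, f}
  B3:   IN={b, d, e, f}   OUT={b, c, e, f}
  B4:   IN={b, c, e, f}   OUT={a, c, e, f}
  B5:   IN={a, c, e, f}   OUT={a, c, e, f}
  B6:   IN={a, c, e, f}   OUT={c, e}
  B7:   IN={c, e}   OUT={}

B7 is the boundary node: OUT[B7] = {}
Applying B7's transfer function to that OUT value gives IN[B7] (row B7 above).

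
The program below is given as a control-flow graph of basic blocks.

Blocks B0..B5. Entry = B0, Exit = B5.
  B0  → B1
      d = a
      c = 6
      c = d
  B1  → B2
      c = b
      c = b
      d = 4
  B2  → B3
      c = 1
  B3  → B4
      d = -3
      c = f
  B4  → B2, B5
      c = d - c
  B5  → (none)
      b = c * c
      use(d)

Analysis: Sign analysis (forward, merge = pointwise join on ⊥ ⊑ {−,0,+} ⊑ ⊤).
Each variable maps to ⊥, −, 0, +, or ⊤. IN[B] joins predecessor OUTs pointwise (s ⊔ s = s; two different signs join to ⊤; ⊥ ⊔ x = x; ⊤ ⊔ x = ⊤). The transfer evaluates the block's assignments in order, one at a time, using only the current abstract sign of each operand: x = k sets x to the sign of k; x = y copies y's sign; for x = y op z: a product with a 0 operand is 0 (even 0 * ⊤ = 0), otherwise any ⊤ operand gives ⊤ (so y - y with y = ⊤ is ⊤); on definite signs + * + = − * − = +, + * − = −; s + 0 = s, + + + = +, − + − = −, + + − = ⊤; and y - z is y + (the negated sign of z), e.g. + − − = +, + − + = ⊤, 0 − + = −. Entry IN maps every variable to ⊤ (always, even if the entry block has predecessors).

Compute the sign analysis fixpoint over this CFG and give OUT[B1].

Converged values:
  B0:   IN=(all ⊤)   OUT=(all ⊤)
  B1:   IN=(all ⊤)   OUT={d:+; rest ⊤}
  B2:   IN=(all ⊤)   OUT={c:+; rest ⊤}
  B3:   IN={c:+; rest ⊤}   OUT={d:-; rest ⊤}
  B4:   IN={d:-; rest ⊤}   OUT={d:-; rest ⊤}
  B5:   IN={d:-; rest ⊤}   OUT={d:-; rest ⊤}

Merge at B1: IN[B1] = OUT[B0] = {a: ⊤, b: ⊤, c: ⊤, d: ⊤, e: ⊤, f: ⊤}
Applying B1's transfer function to that IN value gives OUT[B1] (row B1 above).

Answer: {a: ⊤, b: ⊤, c: ⊤, d: +, e: ⊤, f: ⊤}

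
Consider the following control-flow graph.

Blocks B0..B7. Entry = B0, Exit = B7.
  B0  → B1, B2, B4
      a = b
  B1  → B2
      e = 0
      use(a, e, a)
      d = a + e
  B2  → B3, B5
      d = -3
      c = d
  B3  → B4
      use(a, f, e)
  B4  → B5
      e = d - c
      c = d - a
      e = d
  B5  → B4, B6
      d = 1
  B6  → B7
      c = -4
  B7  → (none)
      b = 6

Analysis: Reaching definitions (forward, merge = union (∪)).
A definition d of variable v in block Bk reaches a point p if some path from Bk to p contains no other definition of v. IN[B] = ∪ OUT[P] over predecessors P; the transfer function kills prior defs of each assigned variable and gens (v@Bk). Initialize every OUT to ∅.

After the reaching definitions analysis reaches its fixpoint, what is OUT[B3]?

Fixpoint table:
  B0: | IN={} | OUT={a@B0}
  B1: | IN={a@B0} | OUT={a@B0, d@B1, e@B1}
  B2: | IN={a@B0, d@B1, e@B1} | OUT={a@B0, c@B2, d@B2, e@B1}
  B3: | IN={a@B0, c@B2, d@B2, e@B1} | OUT={a@B0, c@B2, d@B2, e@B1}
  B4: | IN={a@B0, c@B2, c@B4, d@B2, d@B5, e@B1, e@B4} | OUT={a@B0, c@B4, d@B2, d@B5, e@B4}
  B5: | IN={a@B0, c@B2, c@B4, d@B2, d@B5, e@B1, e@B4} | OUT={a@B0, c@B2, c@B4, d@B5, e@B1, e@B4}
  B6: | IN={a@B0, c@B2, c@B4, d@B5, e@B1, e@B4} | OUT={a@B0, c@B6, d@B5, e@B1, e@B4}
  B7: | IN={a@B0, c@B6, d@B5, e@B1, e@B4} | OUT={a@B0, b@B7, c@B6, d@B5, e@B1, e@B4}

Merge at B3: IN[B3] = OUT[B2] = {a@B0, c@B2, d@B2, e@B1}
Applying B3's transfer function to that IN value gives OUT[B3] (row B3 above).

Answer: {a@B0, c@B2, d@B2, e@B1}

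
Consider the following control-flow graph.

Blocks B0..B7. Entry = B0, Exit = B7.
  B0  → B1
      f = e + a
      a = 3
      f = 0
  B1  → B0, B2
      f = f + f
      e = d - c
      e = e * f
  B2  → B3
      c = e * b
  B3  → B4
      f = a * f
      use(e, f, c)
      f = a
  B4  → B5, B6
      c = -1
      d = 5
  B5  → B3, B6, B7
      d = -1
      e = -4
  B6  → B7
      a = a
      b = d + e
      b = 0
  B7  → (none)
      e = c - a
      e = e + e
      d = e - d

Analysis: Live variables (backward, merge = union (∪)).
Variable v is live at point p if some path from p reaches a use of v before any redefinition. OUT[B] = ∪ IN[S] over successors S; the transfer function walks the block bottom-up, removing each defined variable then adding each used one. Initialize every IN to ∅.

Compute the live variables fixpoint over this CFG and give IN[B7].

Converged values:
  B0:   IN={a, b, c, d, e}   OUT={a, b, c, d, f}
  B1:   IN={a, b, c, d, f}   OUT={a, b, c, d, e, f}
  B2:   IN={a, b, e, f}   OUT={a, c, e, f}
  B3:   IN={a, c, e, f}   OUT={a, e, f}
  B4:   IN={a, e, f}   OUT={a, c, d, e, f}
  B5:   IN={a, c, f}   OUT={a, c, d, e, f}
  B6:   IN={a, c, d, e}   OUT={a, c, d}
  B7:   IN={a, c, d}   OUT={}

B7 is the boundary node: OUT[B7] = {}
Applying B7's transfer function to that OUT value gives IN[B7] (row B7 above).

Answer: {a, c, d}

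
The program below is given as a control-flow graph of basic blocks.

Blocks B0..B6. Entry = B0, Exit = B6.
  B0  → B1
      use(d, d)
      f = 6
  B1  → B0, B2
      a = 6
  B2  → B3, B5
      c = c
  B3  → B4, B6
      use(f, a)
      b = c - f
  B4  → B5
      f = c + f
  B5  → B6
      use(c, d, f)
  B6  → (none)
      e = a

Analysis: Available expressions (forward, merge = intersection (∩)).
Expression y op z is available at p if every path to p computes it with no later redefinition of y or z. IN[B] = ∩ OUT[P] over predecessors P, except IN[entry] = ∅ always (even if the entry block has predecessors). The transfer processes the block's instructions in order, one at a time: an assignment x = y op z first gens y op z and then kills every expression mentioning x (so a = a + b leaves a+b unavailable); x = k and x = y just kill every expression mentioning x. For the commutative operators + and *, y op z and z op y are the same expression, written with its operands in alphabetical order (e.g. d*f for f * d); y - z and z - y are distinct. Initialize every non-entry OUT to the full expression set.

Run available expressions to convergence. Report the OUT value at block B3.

Answer: {c-f}

Working:
Fixpoint table:
  B0: | IN={} | OUT={}
  B1: | IN={} | OUT={}
  B2: | IN={} | OUT={}
  B3: | IN={} | OUT={c-f}
  B4: | IN={c-f} | OUT={}
  B5: | IN={} | OUT={}
  B6: | IN={} | OUT={}

Merge at B3: IN[B3] = OUT[B2] = {}
Applying B3's transfer function to that IN value gives OUT[B3] (row B3 above).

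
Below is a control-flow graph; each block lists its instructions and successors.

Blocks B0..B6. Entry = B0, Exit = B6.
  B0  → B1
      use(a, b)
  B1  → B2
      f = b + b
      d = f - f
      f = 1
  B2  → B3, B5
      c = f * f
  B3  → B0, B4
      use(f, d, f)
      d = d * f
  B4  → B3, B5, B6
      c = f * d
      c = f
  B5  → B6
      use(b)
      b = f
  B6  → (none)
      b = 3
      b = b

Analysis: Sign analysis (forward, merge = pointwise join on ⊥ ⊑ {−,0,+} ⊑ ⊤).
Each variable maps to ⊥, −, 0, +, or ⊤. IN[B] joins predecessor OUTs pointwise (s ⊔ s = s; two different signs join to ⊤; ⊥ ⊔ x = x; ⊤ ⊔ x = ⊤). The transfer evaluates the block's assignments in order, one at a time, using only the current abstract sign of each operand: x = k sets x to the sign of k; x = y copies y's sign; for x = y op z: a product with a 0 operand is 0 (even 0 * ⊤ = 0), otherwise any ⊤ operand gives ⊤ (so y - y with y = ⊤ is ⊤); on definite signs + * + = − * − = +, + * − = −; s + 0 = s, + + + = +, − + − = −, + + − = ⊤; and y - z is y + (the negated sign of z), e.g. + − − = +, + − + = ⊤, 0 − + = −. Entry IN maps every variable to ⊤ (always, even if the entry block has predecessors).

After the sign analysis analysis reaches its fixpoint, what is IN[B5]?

Answer: {a: ⊤, b: ⊤, c: +, d: ⊤, e: ⊤, f: +}

Derivation:
Per-block solution:
  B0: | IN=(all ⊤) | OUT=(all ⊤)
  B1: | IN=(all ⊤) | OUT={f:+; rest ⊤}
  B2: | IN={f:+; rest ⊤} | OUT={c:+, f:+; rest ⊤}
  B3: | IN={c:+, f:+; rest ⊤} | OUT={c:+, f:+; rest ⊤}
  B4: | IN={c:+, f:+; rest ⊤} | OUT={c:+, f:+; rest ⊤}
  B5: | IN={c:+, f:+; rest ⊤} | OUT={b:+, c:+, f:+; rest ⊤}
  B6: | IN={c:+, f:+; rest ⊤} | OUT={b:+, c:+, f:+; rest ⊤}

Merge at B5: IN[B5] = OUT[B2] ⊔ OUT[B4] = {a: ⊤, b: ⊤, c: +, d: ⊤, e: ⊤, f: +}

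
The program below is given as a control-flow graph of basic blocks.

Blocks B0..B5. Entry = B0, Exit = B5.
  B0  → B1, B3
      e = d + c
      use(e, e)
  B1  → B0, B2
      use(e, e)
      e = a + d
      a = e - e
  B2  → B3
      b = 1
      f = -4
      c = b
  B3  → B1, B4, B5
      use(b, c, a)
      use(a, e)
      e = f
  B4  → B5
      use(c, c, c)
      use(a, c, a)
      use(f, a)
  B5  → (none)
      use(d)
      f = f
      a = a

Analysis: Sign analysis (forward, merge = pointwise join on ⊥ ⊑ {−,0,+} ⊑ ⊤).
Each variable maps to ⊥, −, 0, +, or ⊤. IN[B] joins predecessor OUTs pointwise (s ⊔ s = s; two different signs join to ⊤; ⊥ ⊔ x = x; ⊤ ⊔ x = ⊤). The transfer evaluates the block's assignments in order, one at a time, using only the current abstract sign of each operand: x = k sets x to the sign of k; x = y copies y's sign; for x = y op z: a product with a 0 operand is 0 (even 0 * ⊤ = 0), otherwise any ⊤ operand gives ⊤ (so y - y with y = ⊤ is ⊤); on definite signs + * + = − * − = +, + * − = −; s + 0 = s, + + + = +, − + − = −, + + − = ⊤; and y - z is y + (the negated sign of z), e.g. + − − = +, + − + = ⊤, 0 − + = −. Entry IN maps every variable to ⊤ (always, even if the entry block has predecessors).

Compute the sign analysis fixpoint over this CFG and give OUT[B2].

Converged values:
  B0:  IN=(all ⊤)  OUT=(all ⊤)
  B1:  IN=(all ⊤)  OUT=(all ⊤)
  B2:  IN=(all ⊤)  OUT={b:+, c:+, f:-; rest ⊤}
  B3:  IN=(all ⊤)  OUT=(all ⊤)
  B4:  IN=(all ⊤)  OUT=(all ⊤)
  B5:  IN=(all ⊤)  OUT=(all ⊤)

Merge at B2: IN[B2] = OUT[B1] = {a: ⊤, b: ⊤, c: ⊤, d: ⊤, e: ⊤, f: ⊤}
Applying B2's transfer function to that IN value gives OUT[B2] (row B2 above).

Answer: {a: ⊤, b: +, c: +, d: ⊤, e: ⊤, f: -}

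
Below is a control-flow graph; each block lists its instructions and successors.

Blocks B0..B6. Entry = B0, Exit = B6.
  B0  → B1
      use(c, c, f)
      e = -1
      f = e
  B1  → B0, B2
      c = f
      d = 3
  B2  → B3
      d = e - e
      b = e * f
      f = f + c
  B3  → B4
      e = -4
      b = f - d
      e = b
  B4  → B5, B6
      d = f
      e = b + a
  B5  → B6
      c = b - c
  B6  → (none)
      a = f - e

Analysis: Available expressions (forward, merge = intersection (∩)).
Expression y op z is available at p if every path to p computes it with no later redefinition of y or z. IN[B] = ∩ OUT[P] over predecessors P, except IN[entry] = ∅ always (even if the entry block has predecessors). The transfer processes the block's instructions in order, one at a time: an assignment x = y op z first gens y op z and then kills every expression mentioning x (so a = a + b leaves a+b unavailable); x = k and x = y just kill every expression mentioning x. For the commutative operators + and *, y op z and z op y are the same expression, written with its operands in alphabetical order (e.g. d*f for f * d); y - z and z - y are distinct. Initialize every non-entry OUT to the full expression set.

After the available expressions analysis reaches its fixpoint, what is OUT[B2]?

Answer: {e-e}

Derivation:
Fixpoint table:
  B0:  IN={}  OUT={}
  B1:  IN={}  OUT={}
  B2:  IN={}  OUT={e-e}
  B3:  IN={e-e}  OUT={f-d}
  B4:  IN={f-d}  OUT={a+b}
  B5:  IN={a+b}  OUT={a+b}
  B6:  IN={a+b}  OUT={f-e}

Merge at B2: IN[B2] = OUT[B1] = {}
Applying B2's transfer function to that IN value gives OUT[B2] (row B2 above).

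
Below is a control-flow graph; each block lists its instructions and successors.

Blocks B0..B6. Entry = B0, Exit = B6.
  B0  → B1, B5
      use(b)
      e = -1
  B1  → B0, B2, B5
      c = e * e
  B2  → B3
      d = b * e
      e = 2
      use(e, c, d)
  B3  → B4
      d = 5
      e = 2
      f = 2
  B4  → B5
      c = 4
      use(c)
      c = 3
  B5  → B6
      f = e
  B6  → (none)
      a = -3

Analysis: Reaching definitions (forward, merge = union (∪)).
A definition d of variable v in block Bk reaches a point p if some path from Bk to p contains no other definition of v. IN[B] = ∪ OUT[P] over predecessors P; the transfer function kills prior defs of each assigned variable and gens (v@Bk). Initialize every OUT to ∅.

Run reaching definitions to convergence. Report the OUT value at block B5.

Converged values:
  B0: | IN={c@B1, e@B0} | OUT={c@B1, e@B0}
  B1: | IN={c@B1, e@B0} | OUT={c@B1, e@B0}
  B2: | IN={c@B1, e@B0} | OUT={c@B1, d@B2, e@B2}
  B3: | IN={c@B1, d@B2, e@B2} | OUT={c@B1, d@B3, e@B3, f@B3}
  B4: | IN={c@B1, d@B3, e@B3, f@B3} | OUT={c@B4, d@B3, e@B3, f@B3}
  B5: | IN={c@B1, c@B4, d@B3, e@B0, e@B3, f@B3} | OUT={c@B1, c@B4, d@B3, e@B0, e@B3, f@B5}
  B6: | IN={c@B1, c@B4, d@B3, e@B0, e@B3, f@B5} | OUT={a@B6, c@B1, c@B4, d@B3, e@B0, e@B3, f@B5}

Merge at B5: IN[B5] = OUT[B0] ⊔ OUT[B1] ⊔ OUT[B4] = {c@B1, c@B4, d@B3, e@B0, e@B3, f@B3}
Applying B5's transfer function to that IN value gives OUT[B5] (row B5 above).

Answer: {c@B1, c@B4, d@B3, e@B0, e@B3, f@B5}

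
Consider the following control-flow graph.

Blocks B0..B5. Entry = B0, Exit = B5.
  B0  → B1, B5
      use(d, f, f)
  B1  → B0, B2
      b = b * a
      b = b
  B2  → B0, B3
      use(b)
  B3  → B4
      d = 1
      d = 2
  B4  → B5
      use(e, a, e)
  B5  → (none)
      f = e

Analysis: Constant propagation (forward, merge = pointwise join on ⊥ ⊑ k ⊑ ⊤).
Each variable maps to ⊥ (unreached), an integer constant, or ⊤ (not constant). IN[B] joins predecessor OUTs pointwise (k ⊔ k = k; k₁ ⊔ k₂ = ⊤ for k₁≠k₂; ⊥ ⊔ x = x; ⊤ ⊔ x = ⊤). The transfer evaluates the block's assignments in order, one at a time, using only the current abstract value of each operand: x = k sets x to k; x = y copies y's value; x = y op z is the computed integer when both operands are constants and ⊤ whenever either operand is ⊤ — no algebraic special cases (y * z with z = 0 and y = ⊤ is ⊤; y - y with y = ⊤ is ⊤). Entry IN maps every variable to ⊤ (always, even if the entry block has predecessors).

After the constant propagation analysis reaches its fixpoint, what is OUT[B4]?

Answer: {a: ⊤, b: ⊤, c: ⊤, d: 2, e: ⊤, f: ⊤}

Derivation:
Per-block solution:
  B0:   IN=(all ⊤)   OUT=(all ⊤)
  B1:   IN=(all ⊤)   OUT=(all ⊤)
  B2:   IN=(all ⊤)   OUT=(all ⊤)
  B3:   IN=(all ⊤)   OUT={d:2; rest ⊤}
  B4:   IN={d:2; rest ⊤}   OUT={d:2; rest ⊤}
  B5:   IN=(all ⊤)   OUT=(all ⊤)

Merge at B4: IN[B4] = OUT[B3] = {a: ⊤, b: ⊤, c: ⊤, d: 2, e: ⊤, f: ⊤}
Applying B4's transfer function to that IN value gives OUT[B4] (row B4 above).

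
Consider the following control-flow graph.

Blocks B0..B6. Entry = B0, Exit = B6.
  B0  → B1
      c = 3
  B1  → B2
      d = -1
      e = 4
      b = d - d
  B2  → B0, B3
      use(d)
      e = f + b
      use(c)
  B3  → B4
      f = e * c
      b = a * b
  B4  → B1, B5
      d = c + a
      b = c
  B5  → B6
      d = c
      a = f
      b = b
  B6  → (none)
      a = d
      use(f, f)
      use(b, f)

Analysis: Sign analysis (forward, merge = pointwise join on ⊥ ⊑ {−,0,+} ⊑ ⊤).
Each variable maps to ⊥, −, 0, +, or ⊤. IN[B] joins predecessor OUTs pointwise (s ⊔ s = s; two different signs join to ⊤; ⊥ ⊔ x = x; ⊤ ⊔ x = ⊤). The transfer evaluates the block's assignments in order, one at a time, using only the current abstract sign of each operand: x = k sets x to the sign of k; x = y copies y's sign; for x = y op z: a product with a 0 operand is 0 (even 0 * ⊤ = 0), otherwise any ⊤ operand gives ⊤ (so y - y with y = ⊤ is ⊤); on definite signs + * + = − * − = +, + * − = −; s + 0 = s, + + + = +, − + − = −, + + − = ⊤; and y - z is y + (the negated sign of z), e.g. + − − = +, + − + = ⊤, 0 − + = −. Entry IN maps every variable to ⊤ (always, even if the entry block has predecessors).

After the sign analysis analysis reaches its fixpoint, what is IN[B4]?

Fixpoint table:
  B0:  IN=(all ⊤)  OUT={c:+; rest ⊤}
  B1:  IN={c:+; rest ⊤}  OUT={c:+, d:-, e:+; rest ⊤}
  B2:  IN={c:+, d:-, e:+; rest ⊤}  OUT={c:+, d:-; rest ⊤}
  B3:  IN={c:+, d:-; rest ⊤}  OUT={c:+, d:-; rest ⊤}
  B4:  IN={c:+, d:-; rest ⊤}  OUT={b:+, c:+; rest ⊤}
  B5:  IN={b:+, c:+; rest ⊤}  OUT={b:+, c:+, d:+; rest ⊤}
  B6:  IN={b:+, c:+, d:+; rest ⊤}  OUT={a:+, b:+, c:+, d:+; rest ⊤}

Merge at B4: IN[B4] = OUT[B3] = {a: ⊤, b: ⊤, c: +, d: -, e: ⊤, f: ⊤}

Answer: {a: ⊤, b: ⊤, c: +, d: -, e: ⊤, f: ⊤}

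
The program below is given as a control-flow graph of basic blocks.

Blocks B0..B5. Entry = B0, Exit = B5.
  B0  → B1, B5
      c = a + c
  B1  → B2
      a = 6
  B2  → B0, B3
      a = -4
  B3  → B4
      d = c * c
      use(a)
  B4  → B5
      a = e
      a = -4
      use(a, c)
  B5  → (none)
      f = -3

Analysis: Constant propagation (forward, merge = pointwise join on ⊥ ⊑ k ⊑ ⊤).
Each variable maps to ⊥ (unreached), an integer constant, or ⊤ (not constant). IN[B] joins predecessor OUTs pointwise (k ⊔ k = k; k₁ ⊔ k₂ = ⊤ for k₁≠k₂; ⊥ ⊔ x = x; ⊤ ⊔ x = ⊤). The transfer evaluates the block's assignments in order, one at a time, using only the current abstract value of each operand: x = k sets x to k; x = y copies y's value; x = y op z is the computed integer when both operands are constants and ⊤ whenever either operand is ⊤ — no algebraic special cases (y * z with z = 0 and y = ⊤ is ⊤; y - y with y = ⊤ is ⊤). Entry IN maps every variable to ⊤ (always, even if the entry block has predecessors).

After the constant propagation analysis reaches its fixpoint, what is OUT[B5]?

Answer: {a: ⊤, b: ⊤, c: ⊤, d: ⊤, e: ⊤, f: -3}

Derivation:
Per-block solution:
  B0: | IN=(all ⊤) | OUT=(all ⊤)
  B1: | IN=(all ⊤) | OUT={a:6; rest ⊤}
  B2: | IN={a:6; rest ⊤} | OUT={a:-4; rest ⊤}
  B3: | IN={a:-4; rest ⊤} | OUT={a:-4; rest ⊤}
  B4: | IN={a:-4; rest ⊤} | OUT={a:-4; rest ⊤}
  B5: | IN=(all ⊤) | OUT={f:-3; rest ⊤}

Merge at B5: IN[B5] = OUT[B0] ⊔ OUT[B4] = {a: ⊤, b: ⊤, c: ⊤, d: ⊤, e: ⊤, f: ⊤}
Applying B5's transfer function to that IN value gives OUT[B5] (row B5 above).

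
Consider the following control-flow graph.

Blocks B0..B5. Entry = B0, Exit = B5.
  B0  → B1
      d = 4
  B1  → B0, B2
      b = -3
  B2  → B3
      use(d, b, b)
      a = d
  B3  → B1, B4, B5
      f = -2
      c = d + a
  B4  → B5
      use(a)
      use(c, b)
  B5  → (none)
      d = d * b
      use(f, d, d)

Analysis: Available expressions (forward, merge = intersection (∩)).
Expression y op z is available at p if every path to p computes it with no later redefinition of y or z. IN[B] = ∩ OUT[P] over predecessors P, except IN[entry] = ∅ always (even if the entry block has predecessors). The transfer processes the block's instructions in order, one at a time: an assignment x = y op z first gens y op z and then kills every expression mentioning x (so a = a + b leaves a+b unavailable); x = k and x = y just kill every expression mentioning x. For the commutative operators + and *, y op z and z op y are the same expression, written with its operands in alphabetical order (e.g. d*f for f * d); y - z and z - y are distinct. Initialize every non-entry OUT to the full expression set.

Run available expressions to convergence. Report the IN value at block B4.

Fixpoint table:
  B0: | IN={} | OUT={}
  B1: | IN={} | OUT={}
  B2: | IN={} | OUT={}
  B3: | IN={} | OUT={a+d}
  B4: | IN={a+d} | OUT={a+d}
  B5: | IN={a+d} | OUT={}

Merge at B4: IN[B4] = OUT[B3] = {a+d}

Answer: {a+d}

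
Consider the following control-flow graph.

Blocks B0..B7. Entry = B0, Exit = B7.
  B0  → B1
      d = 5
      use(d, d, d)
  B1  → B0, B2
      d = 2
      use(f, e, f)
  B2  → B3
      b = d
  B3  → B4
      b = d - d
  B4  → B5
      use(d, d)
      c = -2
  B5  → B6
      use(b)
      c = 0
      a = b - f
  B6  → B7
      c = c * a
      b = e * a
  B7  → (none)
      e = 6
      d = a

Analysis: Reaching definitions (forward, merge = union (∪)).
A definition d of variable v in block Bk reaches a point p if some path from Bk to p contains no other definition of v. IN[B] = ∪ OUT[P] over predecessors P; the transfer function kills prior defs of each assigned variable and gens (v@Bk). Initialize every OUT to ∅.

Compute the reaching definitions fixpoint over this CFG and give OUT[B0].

Answer: {d@B0}

Trace:
Per-block solution:
  B0: | IN={d@B1} | OUT={d@B0}
  B1: | IN={d@B0} | OUT={d@B1}
  B2: | IN={d@B1} | OUT={b@B2, d@B1}
  B3: | IN={b@B2, d@B1} | OUT={b@B3, d@B1}
  B4: | IN={b@B3, d@B1} | OUT={b@B3, c@B4, d@B1}
  B5: | IN={b@B3, c@B4, d@B1} | OUT={a@B5, b@B3, c@B5, d@B1}
  B6: | IN={a@B5, b@B3, c@B5, d@B1} | OUT={a@B5, b@B6, c@B6, d@B1}
  B7: | IN={a@B5, b@B6, c@B6, d@B1} | OUT={a@B5, b@B6, c@B6, d@B7, e@B7}

Merge at B0 (entry node, so the boundary value {} is joined with the incoming edge(s)): IN[B0] = {} ⊔ OUT[B1] = {d@B1}
Applying B0's transfer function to that IN value gives OUT[B0] (row B0 above).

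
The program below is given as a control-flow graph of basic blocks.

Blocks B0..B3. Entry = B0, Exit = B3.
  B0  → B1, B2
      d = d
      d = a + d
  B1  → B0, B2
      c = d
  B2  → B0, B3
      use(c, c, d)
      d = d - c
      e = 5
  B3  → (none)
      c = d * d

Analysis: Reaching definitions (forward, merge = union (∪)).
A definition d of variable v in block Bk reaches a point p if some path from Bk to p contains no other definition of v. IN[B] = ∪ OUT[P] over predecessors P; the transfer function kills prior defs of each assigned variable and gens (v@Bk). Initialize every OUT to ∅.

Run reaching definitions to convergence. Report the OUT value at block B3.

Per-block solution:
  B0: | IN={c@B1, d@B0, d@B2, e@B2} | OUT={c@B1, d@B0, e@B2}
  B1: | IN={c@B1, d@B0, e@B2} | OUT={c@B1, d@B0, e@B2}
  B2: | IN={c@B1, d@B0, e@B2} | OUT={c@B1, d@B2, e@B2}
  B3: | IN={c@B1, d@B2, e@B2} | OUT={c@B3, d@B2, e@B2}

Merge at B3: IN[B3] = OUT[B2] = {c@B1, d@B2, e@B2}
Applying B3's transfer function to that IN value gives OUT[B3] (row B3 above).

Answer: {c@B3, d@B2, e@B2}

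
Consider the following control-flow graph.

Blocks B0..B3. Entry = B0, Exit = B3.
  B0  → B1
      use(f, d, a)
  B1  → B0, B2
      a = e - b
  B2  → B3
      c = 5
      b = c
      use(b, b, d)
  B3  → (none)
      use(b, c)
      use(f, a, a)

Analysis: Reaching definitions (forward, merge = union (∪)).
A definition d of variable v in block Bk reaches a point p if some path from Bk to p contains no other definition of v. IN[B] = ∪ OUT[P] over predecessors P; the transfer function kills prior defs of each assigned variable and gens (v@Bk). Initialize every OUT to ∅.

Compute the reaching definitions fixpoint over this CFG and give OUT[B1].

Answer: {a@B1}

Derivation:
Fixpoint table:
  B0:   IN={a@B1}   OUT={a@B1}
  B1:   IN={a@B1}   OUT={a@B1}
  B2:   IN={a@B1}   OUT={a@B1, b@B2, c@B2}
  B3:   IN={a@B1, b@B2, c@B2}   OUT={a@B1, b@B2, c@B2}

Merge at B1: IN[B1] = OUT[B0] = {a@B1}
Applying B1's transfer function to that IN value gives OUT[B1] (row B1 above).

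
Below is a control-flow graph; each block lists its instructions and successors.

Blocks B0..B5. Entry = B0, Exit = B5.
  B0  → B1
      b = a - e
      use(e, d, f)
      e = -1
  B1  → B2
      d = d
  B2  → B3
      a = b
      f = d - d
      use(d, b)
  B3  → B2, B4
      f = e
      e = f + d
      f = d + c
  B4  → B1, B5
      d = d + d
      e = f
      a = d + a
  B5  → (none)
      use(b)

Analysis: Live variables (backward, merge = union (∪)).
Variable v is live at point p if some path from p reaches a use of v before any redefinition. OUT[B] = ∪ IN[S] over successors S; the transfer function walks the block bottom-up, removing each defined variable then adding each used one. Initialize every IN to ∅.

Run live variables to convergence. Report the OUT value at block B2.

Answer: {a, b, c, d, e}

Derivation:
Fixpoint table:
  B0:   IN={a, c, d, e, f}   OUT={b, c, d, e}
  B1:   IN={b, c, d, e}   OUT={b, c, d, e}
  B2:   IN={b, c, d, e}   OUT={a, b, c, d, e}
  B3:   IN={a, b, c, d, e}   OUT={a, b, c, d, e, f}
  B4:   IN={a, b, c, d, f}   OUT={b, c, d, e}
  B5:   IN={b}   OUT={}

Merge at B2: OUT[B2] = IN[B3] = {a, b, c, d, e}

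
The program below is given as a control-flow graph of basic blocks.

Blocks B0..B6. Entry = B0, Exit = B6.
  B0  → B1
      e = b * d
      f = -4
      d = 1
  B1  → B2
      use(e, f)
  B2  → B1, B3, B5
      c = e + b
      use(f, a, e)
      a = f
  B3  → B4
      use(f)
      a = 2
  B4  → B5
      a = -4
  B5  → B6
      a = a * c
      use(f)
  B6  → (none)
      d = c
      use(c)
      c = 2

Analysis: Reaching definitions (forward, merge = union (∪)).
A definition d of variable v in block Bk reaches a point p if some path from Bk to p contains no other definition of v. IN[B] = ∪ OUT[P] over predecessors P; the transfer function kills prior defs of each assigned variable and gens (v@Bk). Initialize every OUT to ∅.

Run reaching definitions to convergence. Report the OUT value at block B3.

Answer: {a@B3, c@B2, d@B0, e@B0, f@B0}

Working:
Per-block solution:
  B0:  IN={}  OUT={d@B0, e@B0, f@B0}
  B1:  IN={a@B2, c@B2, d@B0, e@B0, f@B0}  OUT={a@B2, c@B2, d@B0, e@B0, f@B0}
  B2:  IN={a@B2, c@B2, d@B0, e@B0, f@B0}  OUT={a@B2, c@B2, d@B0, e@B0, f@B0}
  B3:  IN={a@B2, c@B2, d@B0, e@B0, f@B0}  OUT={a@B3, c@B2, d@B0, e@B0, f@B0}
  B4:  IN={a@B3, c@B2, d@B0, e@B0, f@B0}  OUT={a@B4, c@B2, d@B0, e@B0, f@B0}
  B5:  IN={a@B2, a@B4, c@B2, d@B0, e@B0, f@B0}  OUT={a@B5, c@B2, d@B0, e@B0, f@B0}
  B6:  IN={a@B5, c@B2, d@B0, e@B0, f@B0}  OUT={a@B5, c@B6, d@B6, e@B0, f@B0}

Merge at B3: IN[B3] = OUT[B2] = {a@B2, c@B2, d@B0, e@B0, f@B0}
Applying B3's transfer function to that IN value gives OUT[B3] (row B3 above).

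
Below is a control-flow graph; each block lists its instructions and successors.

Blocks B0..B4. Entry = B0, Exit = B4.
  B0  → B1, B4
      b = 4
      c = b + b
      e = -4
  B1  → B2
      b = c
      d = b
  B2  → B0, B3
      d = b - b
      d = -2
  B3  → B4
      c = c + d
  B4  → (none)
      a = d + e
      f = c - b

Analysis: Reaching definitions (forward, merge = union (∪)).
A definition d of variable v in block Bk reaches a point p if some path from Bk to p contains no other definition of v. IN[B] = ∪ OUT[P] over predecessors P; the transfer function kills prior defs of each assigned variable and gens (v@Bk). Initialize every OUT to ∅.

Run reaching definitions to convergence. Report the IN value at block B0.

Answer: {b@B1, c@B0, d@B2, e@B0}

Derivation:
Per-block solution:
  B0: | IN={b@B1, c@B0, d@B2, e@B0} | OUT={b@B0, c@B0, d@B2, e@B0}
  B1: | IN={b@B0, c@B0, d@B2, e@B0} | OUT={b@B1, c@B0, d@B1, e@B0}
  B2: | IN={b@B1, c@B0, d@B1, e@B0} | OUT={b@B1, c@B0, d@B2, e@B0}
  B3: | IN={b@B1, c@B0, d@B2, e@B0} | OUT={b@B1, c@B3, d@B2, e@B0}
  B4: | IN={b@B0, b@B1, c@B0, c@B3, d@B2, e@B0} | OUT={a@B4, b@B0, b@B1, c@B0, c@B3, d@B2, e@B0, f@B4}

Merge at B0 (entry node, so the boundary value {} is joined with the incoming edge(s)): IN[B0] = {} ⊔ OUT[B2] = {b@B1, c@B0, d@B2, e@B0}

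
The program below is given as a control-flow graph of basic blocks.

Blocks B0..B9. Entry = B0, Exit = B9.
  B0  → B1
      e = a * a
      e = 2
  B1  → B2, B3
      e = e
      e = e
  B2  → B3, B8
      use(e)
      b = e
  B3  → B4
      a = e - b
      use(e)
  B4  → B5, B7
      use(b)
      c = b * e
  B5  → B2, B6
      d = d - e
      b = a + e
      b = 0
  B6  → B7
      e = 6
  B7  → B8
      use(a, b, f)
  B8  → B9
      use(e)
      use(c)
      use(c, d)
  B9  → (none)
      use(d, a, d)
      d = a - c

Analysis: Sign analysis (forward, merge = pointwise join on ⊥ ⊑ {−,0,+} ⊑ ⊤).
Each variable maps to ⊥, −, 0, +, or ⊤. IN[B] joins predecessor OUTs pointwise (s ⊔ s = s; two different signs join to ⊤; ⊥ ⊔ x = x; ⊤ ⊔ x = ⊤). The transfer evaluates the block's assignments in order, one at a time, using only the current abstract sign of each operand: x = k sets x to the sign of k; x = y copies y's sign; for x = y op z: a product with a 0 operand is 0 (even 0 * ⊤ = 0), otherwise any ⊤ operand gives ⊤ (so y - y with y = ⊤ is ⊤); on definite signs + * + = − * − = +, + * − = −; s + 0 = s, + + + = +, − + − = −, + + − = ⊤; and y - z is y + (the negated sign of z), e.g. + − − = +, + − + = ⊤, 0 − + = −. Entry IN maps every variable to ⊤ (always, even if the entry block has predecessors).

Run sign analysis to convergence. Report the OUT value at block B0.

Answer: {a: ⊤, b: ⊤, c: ⊤, d: ⊤, e: +, f: ⊤}

Trace:
Per-block solution:
  B0:   IN=(all ⊤)   OUT={e:+; rest ⊤}
  B1:   IN={e:+; rest ⊤}   OUT={e:+; rest ⊤}
  B2:   IN={e:+; rest ⊤}   OUT={b:+, e:+; rest ⊤}
  B3:   IN={e:+; rest ⊤}   OUT={e:+; rest ⊤}
  B4:   IN={e:+; rest ⊤}   OUT={e:+; rest ⊤}
  B5:   IN={e:+; rest ⊤}   OUT={b:0, e:+; rest ⊤}
  B6:   IN={b:0, e:+; rest ⊤}   OUT={b:0, e:+; rest ⊤}
  B7:   IN={e:+; rest ⊤}   OUT={e:+; rest ⊤}
  B8:   IN={e:+; rest ⊤}   OUT={e:+; rest ⊤}
  B9:   IN={e:+; rest ⊤}   OUT={e:+; rest ⊤}

B0 is the boundary node: IN[B0] = {a: ⊤, b: ⊤, c: ⊤, d: ⊤, e: ⊤, f: ⊤}
Applying B0's transfer function to that IN value gives OUT[B0] (row B0 above).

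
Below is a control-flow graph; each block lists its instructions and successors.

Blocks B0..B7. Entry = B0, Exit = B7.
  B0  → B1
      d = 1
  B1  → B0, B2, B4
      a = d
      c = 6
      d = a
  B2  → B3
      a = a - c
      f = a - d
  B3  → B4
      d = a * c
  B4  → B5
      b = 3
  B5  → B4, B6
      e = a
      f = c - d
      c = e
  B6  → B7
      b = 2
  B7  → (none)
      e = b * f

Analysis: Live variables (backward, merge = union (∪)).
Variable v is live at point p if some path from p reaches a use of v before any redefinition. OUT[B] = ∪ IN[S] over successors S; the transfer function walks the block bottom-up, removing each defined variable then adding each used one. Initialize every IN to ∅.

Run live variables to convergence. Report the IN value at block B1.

Per-block solution:
  B0: | IN={} | OUT={d}
  B1: | IN={d} | OUT={a, c, d}
  B2: | IN={a, c, d} | OUT={a, c}
  B3: | IN={a, c} | OUT={a, c, d}
  B4: | IN={a, c, d} | OUT={a, c, d}
  B5: | IN={a, c, d} | OUT={a, c, d, f}
  B6: | IN={f} | OUT={b, f}
  B7: | IN={b, f} | OUT={}

Merge at B1: OUT[B1] = IN[B0] ⊔ IN[B2] ⊔ IN[B4] = {a, c, d}
Applying B1's transfer function to that OUT value gives IN[B1] (row B1 above).

Answer: {d}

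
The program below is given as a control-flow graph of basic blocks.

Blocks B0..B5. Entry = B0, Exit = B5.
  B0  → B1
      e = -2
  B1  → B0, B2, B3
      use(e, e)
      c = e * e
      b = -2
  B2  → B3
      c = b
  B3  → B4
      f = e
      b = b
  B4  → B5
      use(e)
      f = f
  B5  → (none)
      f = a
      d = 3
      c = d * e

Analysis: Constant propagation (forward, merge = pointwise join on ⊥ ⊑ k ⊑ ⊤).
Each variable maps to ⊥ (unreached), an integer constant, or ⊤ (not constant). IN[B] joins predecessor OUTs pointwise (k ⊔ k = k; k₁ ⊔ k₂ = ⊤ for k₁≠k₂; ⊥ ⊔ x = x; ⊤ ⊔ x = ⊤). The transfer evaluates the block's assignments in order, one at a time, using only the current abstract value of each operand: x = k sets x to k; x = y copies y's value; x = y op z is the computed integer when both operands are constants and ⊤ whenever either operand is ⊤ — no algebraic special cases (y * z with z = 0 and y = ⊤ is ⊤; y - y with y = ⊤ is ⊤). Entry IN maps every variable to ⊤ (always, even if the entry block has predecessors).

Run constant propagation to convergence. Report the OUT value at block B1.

Answer: {a: ⊤, b: -2, c: 4, d: ⊤, e: -2, f: ⊤}

Trace:
Fixpoint table:
  B0:   IN=(all ⊤)   OUT={e:-2; rest ⊤}
  B1:   IN={e:-2; rest ⊤}   OUT={b:-2, c:4, e:-2; rest ⊤}
  B2:   IN={b:-2, c:4, e:-2; rest ⊤}   OUT={b:-2, c:-2, e:-2; rest ⊤}
  B3:   IN={b:-2, e:-2; rest ⊤}   OUT={b:-2, e:-2, f:-2; rest ⊤}
  B4:   IN={b:-2, e:-2, f:-2; rest ⊤}   OUT={b:-2, e:-2, f:-2; rest ⊤}
  B5:   IN={b:-2, e:-2, f:-2; rest ⊤}   OUT={b:-2, c:-6, d:3, e:-2; rest ⊤}

Merge at B1: IN[B1] = OUT[B0] = {a: ⊤, b: ⊤, c: ⊤, d: ⊤, e: -2, f: ⊤}
Applying B1's transfer function to that IN value gives OUT[B1] (row B1 above).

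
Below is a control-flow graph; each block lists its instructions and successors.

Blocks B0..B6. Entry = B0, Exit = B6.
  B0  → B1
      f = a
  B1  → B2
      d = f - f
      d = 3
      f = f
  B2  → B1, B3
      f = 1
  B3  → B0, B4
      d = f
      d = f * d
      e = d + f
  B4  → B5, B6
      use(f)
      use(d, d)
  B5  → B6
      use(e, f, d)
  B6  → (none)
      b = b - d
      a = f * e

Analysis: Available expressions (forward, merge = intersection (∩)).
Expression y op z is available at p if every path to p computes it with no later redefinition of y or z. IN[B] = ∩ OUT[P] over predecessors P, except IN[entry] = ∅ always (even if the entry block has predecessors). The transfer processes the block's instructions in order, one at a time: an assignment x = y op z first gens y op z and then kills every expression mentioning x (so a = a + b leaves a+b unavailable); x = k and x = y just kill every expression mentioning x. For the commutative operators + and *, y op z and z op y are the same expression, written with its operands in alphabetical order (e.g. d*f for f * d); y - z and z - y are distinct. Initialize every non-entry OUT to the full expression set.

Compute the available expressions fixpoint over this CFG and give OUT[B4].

Converged values:
  B0:  IN={}  OUT={}
  B1:  IN={}  OUT={}
  B2:  IN={}  OUT={}
  B3:  IN={}  OUT={d+f}
  B4:  IN={d+f}  OUT={d+f}
  B5:  IN={d+f}  OUT={d+f}
  B6:  IN={d+f}  OUT={d+f, e*f}

Merge at B4: IN[B4] = OUT[B3] = {d+f}
Applying B4's transfer function to that IN value gives OUT[B4] (row B4 above).

Answer: {d+f}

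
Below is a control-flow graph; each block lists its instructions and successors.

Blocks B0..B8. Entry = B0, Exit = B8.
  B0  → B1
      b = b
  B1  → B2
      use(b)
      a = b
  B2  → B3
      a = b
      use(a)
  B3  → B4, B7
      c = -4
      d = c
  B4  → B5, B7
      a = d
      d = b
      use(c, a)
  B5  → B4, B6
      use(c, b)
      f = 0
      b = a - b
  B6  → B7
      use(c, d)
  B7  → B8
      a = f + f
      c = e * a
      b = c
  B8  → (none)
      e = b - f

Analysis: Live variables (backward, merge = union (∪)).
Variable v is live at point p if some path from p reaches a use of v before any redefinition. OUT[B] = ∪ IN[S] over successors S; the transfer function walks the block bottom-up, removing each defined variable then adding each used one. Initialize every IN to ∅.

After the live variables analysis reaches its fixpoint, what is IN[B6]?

Converged values:
  B0:  IN={b, e, f}  OUT={b, e, f}
  B1:  IN={b, e, f}  OUT={b, e, f}
  B2:  IN={b, e, f}  OUT={b, e, f}
  B3:  IN={b, e, f}  OUT={b, c, d, e, f}
  B4:  IN={b, c, d, e, f}  OUT={a, b, c, d, e, f}
  B5:  IN={a, b, c, d, e}  OUT={b, c, d, e, f}
  B6:  IN={c, d, e, f}  OUT={e, f}
  B7:  IN={e, f}  OUT={b, f}
  B8:  IN={b, f}  OUT={}

Merge at B6: OUT[B6] = IN[B7] = {e, f}
Applying B6's transfer function to that OUT value gives IN[B6] (row B6 above).

Answer: {c, d, e, f}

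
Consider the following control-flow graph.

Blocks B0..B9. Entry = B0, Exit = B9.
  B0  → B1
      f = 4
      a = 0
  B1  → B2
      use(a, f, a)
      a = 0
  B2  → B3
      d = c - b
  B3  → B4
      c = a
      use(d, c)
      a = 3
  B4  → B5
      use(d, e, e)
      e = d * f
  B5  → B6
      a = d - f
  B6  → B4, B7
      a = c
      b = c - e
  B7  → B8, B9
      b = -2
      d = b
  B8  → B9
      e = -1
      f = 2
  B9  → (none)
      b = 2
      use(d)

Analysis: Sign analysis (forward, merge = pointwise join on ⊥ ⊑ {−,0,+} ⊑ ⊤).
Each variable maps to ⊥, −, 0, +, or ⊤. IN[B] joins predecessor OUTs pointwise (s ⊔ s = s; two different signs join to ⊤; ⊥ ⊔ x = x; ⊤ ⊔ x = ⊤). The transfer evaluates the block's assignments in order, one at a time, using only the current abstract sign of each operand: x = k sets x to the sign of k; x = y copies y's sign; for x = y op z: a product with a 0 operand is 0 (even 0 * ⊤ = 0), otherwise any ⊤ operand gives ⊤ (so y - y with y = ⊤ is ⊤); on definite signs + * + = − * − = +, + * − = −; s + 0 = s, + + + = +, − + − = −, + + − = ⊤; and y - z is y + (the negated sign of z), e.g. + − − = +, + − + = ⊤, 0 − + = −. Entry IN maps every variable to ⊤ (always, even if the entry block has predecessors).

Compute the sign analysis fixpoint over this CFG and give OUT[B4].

Answer: {a: ⊤, b: ⊤, c: 0, d: ⊤, e: ⊤, f: +}

Trace:
Converged values:
  B0:   IN=(all ⊤)   OUT={a:0, f:+; rest ⊤}
  B1:   IN={a:0, f:+; rest ⊤}   OUT={a:0, f:+; rest ⊤}
  B2:   IN={a:0, f:+; rest ⊤}   OUT={a:0, f:+; rest ⊤}
  B3:   IN={a:0, f:+; rest ⊤}   OUT={a:+, c:0, f:+; rest ⊤}
  B4:   IN={c:0, f:+; rest ⊤}   OUT={c:0, f:+; rest ⊤}
  B5:   IN={c:0, f:+; rest ⊤}   OUT={c:0, f:+; rest ⊤}
  B6:   IN={c:0, f:+; rest ⊤}   OUT={a:0, c:0, f:+; rest ⊤}
  B7:   IN={a:0, c:0, f:+; rest ⊤}   OUT={a:0, b:-, c:0, d:-, f:+; rest ⊤}
  B8:   IN={a:0, b:-, c:0, d:-, f:+; rest ⊤}   OUT={a:0, b:-, c:0, d:-, e:-, f:+; rest ⊤}
  B9:   IN={a:0, b:-, c:0, d:-, f:+; rest ⊤}   OUT={a:0, b:+, c:0, d:-, f:+; rest ⊤}

Merge at B4: IN[B4] = OUT[B3] ⊔ OUT[B6] = {a: ⊤, b: ⊤, c: 0, d: ⊤, e: ⊤, f: +}
Applying B4's transfer function to that IN value gives OUT[B4] (row B4 above).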